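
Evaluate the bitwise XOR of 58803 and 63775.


0b1110010110110011 ^ 0b1111100100011111 = 0b1110010101100 = 7340

7340


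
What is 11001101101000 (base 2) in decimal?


11001101101000 in decimal = 13160

13160


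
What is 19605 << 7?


0b100110010010101 << 7 = 0b1001100100101010000000 = 2509440

2509440


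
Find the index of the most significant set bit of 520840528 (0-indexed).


0b11111000010110110010101010000. Highest set bit at position 28

28


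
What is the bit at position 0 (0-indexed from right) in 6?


0b110, position 0 = 0

0


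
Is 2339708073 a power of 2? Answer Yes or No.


0b10001011011101010001110010101001. Multiple bits set => No

No


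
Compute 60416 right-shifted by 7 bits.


0b1110110000000000 >> 7 = 0b111011000 = 472

472


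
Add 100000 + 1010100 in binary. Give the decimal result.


100000 + 1010100 = 1110100 = 116

116


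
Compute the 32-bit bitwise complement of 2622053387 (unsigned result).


~0b10011100010010010101110000001011 = 0b1100011101101101010001111110100 = 1672913908 (32-bit unsigned)

1672913908


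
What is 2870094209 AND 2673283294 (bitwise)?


0b10101011000100100010100110000001 & 0b10011111010101110001000011011110 = 0b10001011000100100000000010000000 = 2333212800

2333212800


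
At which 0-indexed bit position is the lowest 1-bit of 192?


0b11000000. Lowest set bit at position 6

6


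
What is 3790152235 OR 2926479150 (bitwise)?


0b11100001111010010010001000101011 | 0b10101110011011101000011100101110 = 0b11101111111011111010011100101111 = 4025460527

4025460527


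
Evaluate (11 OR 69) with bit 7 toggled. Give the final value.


Step 1: 11 | 69 = 79
Step 2: 79 ^ (1 << 7) = 79 ^ 128 = 207

207


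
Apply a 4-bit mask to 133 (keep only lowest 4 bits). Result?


133 & 15 = 5

5


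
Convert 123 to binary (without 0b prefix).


123 = 1111011 in binary

1111011


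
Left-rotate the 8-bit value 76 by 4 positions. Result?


Rotate 0b1001100 left by 4 (8-bit) = 0b11000100 = 196

196


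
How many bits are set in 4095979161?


0b11110100001000111010111010011001 has 17 set bits

17


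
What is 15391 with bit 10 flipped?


15391 ^ (1 << 10) = 15391 ^ 1024 = 14367

14367


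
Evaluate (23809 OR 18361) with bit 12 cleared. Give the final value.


Step 1: 23809 | 18361 = 24505
Step 2: 24505 & ~(1 << 12) = 20409

20409


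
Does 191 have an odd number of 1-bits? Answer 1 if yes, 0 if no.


0b10111111 has 7 ones => parity 1

1


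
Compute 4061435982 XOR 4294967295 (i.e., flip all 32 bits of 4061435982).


4061435982 ^ 4294967295 = 233531313

233531313


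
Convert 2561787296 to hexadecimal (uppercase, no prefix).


2561787296 = 98B1C5A0 hex

98B1C5A0


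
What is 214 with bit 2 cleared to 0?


214 & ~(1 << 2) = 210

210


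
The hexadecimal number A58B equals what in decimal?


A58B hex = 42379 decimal

42379


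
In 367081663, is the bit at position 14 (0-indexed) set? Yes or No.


0b10101111000010011100010111111, bit 14 = 0. No

No


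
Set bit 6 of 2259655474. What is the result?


2259655474 | (1 << 6) = 2259655474 | 64 = 2259655538

2259655538


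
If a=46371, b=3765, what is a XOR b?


46371 ^ 3765 = 48022

48022


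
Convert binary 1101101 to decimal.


1101101 in decimal = 109

109


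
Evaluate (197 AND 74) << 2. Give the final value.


Step 1: 197 & 74 = 64
Step 2: 64 << 2 = 256

256


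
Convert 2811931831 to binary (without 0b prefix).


2811931831 = 10100111100110101010110010110111 in binary

10100111100110101010110010110111


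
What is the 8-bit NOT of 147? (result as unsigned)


~0b10010011 = 0b1101100 = 108 (8-bit unsigned)

108


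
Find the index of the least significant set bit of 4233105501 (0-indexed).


0b11111100010100000001000001011101. Lowest set bit at position 0

0


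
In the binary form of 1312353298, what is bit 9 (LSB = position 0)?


0b1001110001110001110110000010010, position 9 = 0

0


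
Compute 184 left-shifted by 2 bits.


0b10111000 << 2 = 0b1011100000 = 736

736


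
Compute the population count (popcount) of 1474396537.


0b1010111111000011000000101111001 has 16 set bits

16


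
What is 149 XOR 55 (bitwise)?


0b10010101 ^ 0b110111 = 0b10100010 = 162

162


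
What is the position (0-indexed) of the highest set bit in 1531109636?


0b1011011010000101110000100000100. Highest set bit at position 30

30


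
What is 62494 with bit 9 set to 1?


62494 | (1 << 9) = 62494 | 512 = 63006

63006


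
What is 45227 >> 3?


0b1011000010101011 >> 3 = 0b1011000010101 = 5653

5653


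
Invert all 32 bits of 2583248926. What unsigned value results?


2583248926 ^ 4294967295 = 1711718369

1711718369


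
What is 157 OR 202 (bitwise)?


0b10011101 | 0b11001010 = 0b11011111 = 223

223


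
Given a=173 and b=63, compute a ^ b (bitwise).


173 ^ 63 = 146

146


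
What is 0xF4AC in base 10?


F4AC hex = 62636 decimal

62636


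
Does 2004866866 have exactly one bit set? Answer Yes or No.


0b1110111011111111101011100110010. Multiple bits set => No

No


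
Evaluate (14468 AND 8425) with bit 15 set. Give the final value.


Step 1: 14468 & 8425 = 8320
Step 2: 8320 | (1 << 15) = 8320 | 32768 = 41088

41088


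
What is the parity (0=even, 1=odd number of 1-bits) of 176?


0b10110000 has 3 ones => parity 1

1


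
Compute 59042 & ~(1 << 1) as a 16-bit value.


59042 & ~(1 << 1) = 59040

59040


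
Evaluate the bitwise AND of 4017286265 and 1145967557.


0b11101111011100101110110001111001 & 0b1000100010011100001001111000101 = 0b1000100010000100000000001000001 = 1145176129

1145176129


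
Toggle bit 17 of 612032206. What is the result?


612032206 ^ (1 << 17) = 612032206 ^ 131072 = 611901134

611901134


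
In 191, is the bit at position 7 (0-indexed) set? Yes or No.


0b10111111, bit 7 = 1. Yes

Yes


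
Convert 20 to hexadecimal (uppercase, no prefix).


20 = 14 hex

14


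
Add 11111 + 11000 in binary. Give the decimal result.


11111 + 11000 = 110111 = 55

55


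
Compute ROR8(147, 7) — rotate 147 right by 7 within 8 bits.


Rotate 0b10010011 right by 7 (8-bit) = 0b100111 = 39

39


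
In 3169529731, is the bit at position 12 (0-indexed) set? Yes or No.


0b10111100111010110010111110000011, bit 12 = 0. No

No


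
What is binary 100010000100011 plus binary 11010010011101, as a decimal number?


100010000100011 + 11010010011101 = 111100011000000 = 30912

30912


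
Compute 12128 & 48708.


0b10111101100000 & 0b1011111001000100 = 0b10111001000000 = 11840

11840


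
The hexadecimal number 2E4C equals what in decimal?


2E4C hex = 11852 decimal

11852


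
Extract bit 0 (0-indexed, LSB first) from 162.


0b10100010, position 0 = 0

0


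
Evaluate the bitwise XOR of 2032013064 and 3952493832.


0b1111001000111100000111100001000 ^ 0b11101011100101100100010100001000 = 0b10010010100010000100101000000000 = 2458405376

2458405376


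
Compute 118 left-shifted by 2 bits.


0b1110110 << 2 = 0b111011000 = 472

472


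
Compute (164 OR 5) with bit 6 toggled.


Step 1: 164 | 5 = 165
Step 2: 165 ^ (1 << 6) = 165 ^ 64 = 229

229


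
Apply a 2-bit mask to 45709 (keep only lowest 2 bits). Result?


45709 & 3 = 1

1


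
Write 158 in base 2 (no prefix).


158 = 10011110 in binary

10011110


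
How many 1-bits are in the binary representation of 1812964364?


0b1101100000011111010010000001100 has 13 set bits

13


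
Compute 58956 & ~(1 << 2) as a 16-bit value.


58956 & ~(1 << 2) = 58952

58952


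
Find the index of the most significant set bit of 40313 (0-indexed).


0b1001110101111001. Highest set bit at position 15

15


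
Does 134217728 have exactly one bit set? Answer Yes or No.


0b1000000000000000000000000000. Only one bit set => Yes

Yes


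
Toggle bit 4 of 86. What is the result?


86 ^ (1 << 4) = 86 ^ 16 = 70

70


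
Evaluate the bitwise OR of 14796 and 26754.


0b11100111001100 | 0b110100010000010 = 0b111100111001110 = 31182

31182


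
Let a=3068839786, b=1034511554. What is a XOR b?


3068839786 ^ 1034511554 = 2336465832

2336465832


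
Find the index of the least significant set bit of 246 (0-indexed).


0b11110110. Lowest set bit at position 1

1


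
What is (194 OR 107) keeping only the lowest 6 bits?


Step 1: 194 | 107 = 235
Step 2: 235 & 63 = 43

43


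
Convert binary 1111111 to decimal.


1111111 in decimal = 127

127


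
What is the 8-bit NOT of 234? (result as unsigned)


~0b11101010 = 0b10101 = 21 (8-bit unsigned)

21


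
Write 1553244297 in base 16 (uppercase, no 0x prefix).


1553244297 = 5C94A089 hex

5C94A089


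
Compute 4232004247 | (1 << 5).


4232004247 | (1 << 5) = 4232004247 | 32 = 4232004279

4232004279


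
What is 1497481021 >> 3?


0b1011001010000011011111100111101 >> 3 = 0b1011001010000011011111100111 = 187185127

187185127


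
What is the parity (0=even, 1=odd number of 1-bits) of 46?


0b101110 has 4 ones => parity 0

0


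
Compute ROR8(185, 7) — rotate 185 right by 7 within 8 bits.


Rotate 0b10111001 right by 7 (8-bit) = 0b1110011 = 115

115


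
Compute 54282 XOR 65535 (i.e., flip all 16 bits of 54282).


54282 ^ 65535 = 11253

11253


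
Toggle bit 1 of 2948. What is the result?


2948 ^ (1 << 1) = 2948 ^ 2 = 2950

2950


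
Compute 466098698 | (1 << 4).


466098698 | (1 << 4) = 466098698 | 16 = 466098714

466098714


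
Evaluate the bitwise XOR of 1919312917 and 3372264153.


0b1110010011001100110010000010101 ^ 0b11001001000000001010101011011001 = 0b10111011011001101100111011001100 = 3144077004

3144077004


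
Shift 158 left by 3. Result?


0b10011110 << 3 = 0b10011110000 = 1264

1264


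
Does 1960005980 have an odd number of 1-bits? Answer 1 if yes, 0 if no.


0b1110100110100110101000101011100 has 16 ones => parity 0

0


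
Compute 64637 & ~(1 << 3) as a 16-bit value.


64637 & ~(1 << 3) = 64629

64629


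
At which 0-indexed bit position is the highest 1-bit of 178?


0b10110010. Highest set bit at position 7

7


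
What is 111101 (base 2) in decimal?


111101 in decimal = 61

61


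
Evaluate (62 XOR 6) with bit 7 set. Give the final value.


Step 1: 62 ^ 6 = 56
Step 2: 56 | (1 << 7) = 56 | 128 = 184

184


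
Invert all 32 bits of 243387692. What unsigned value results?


243387692 ^ 4294967295 = 4051579603

4051579603


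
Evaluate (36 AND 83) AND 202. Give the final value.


Step 1: 36 & 83 = 0
Step 2: 0 & 202 = 0

0


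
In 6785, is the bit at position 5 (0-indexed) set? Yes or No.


0b1101010000001, bit 5 = 0. No

No


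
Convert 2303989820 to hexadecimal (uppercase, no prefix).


2303989820 = 8954183C hex

8954183C


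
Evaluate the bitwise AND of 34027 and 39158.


0b1000010011101011 & 0b1001100011110110 = 0b1000000011100010 = 32994

32994


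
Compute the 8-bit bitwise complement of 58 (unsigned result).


~0b111010 = 0b11000101 = 197 (8-bit unsigned)

197


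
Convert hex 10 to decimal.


10 hex = 16 decimal

16


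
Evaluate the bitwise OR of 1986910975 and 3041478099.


0b1110110011011011101101011111111 | 0b10110101010010010100010111010011 = 0b11110111011011011101111111111111 = 4151173119

4151173119


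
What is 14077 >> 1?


0b11011011111101 >> 1 = 0b1101101111110 = 7038

7038


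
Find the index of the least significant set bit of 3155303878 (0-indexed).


0b10111100000100100001110111000110. Lowest set bit at position 1

1


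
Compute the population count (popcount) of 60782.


0b1110110101101110 has 11 set bits

11


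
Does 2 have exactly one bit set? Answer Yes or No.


0b10. Only one bit set => Yes

Yes


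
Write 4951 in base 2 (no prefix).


4951 = 1001101010111 in binary

1001101010111


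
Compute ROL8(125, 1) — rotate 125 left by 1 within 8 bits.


Rotate 0b1111101 left by 1 (8-bit) = 0b11111010 = 250

250


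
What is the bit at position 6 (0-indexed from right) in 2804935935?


0b10100111001011111110110011111111, position 6 = 1

1


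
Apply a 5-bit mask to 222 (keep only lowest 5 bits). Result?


222 & 31 = 30

30


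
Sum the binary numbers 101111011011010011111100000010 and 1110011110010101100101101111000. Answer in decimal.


101111011011010011111100000010 + 1110011110010101100101101111000 = 10100011001110000000101001111010 = 2738358906

2738358906


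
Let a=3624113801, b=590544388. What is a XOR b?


3624113801 ^ 590544388 = 4214319245

4214319245


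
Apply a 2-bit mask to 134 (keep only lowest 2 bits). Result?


134 & 3 = 2

2


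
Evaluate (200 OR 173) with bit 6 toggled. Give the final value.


Step 1: 200 | 173 = 237
Step 2: 237 ^ (1 << 6) = 237 ^ 64 = 173

173


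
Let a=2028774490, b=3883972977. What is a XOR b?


2028774490 ^ 3883972977 = 2674662699

2674662699


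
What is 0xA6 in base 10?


A6 hex = 166 decimal

166


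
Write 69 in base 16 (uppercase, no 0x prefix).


69 = 45 hex

45


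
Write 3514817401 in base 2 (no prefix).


3514817401 = 11010001011111111101101101111001 in binary

11010001011111111101101101111001


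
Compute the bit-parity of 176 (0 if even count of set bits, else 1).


0b10110000 has 3 ones => parity 1

1


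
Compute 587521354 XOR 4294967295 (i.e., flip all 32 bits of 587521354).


587521354 ^ 4294967295 = 3707445941

3707445941


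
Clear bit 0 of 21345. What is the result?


21345 & ~(1 << 0) = 21344

21344


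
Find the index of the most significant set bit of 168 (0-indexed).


0b10101000. Highest set bit at position 7

7


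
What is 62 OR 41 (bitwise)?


0b111110 | 0b101001 = 0b111111 = 63

63


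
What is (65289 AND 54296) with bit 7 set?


Step 1: 65289 & 54296 = 54280
Step 2: 54280 | (1 << 7) = 54280 | 128 = 54408

54408


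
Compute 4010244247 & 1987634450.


0b11101111000001110111100010010111 & 0b1110110011110001110010100010010 = 0b1100110000000000110000000010010 = 1711300626

1711300626


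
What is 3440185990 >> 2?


0b11001101000011010001001010000110 >> 2 = 0b110011010000110100010010100001 = 860046497

860046497


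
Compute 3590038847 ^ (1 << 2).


3590038847 ^ (1 << 2) = 3590038847 ^ 4 = 3590038843

3590038843


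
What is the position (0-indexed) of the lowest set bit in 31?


0b11111. Lowest set bit at position 0

0


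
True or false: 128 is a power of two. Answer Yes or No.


0b10000000. Only one bit set => Yes

Yes


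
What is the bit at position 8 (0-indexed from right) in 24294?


0b101111011100110, position 8 = 0

0


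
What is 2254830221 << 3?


0b10000110011001011111101010001101 << 3 = 0b10000110011001011111101010001101000 = 18038641768

18038641768


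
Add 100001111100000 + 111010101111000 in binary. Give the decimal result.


100001111100000 + 111010101111000 = 1011100101011000 = 47448

47448


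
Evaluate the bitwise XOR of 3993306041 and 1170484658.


0b11101110000001010000001110111001 ^ 0b1000101110001000010110110110010 = 0b10101011110000010010111000001011 = 2881564171

2881564171


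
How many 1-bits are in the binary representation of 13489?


0b11010010110001 has 7 set bits

7


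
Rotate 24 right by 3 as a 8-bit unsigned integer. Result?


Rotate 0b11000 right by 3 (8-bit) = 0b11 = 3

3


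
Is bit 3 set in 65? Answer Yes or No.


0b1000001, bit 3 = 0. No

No


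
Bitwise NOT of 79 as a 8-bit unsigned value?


~0b1001111 = 0b10110000 = 176 (8-bit unsigned)

176


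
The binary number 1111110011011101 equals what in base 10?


1111110011011101 in decimal = 64733

64733


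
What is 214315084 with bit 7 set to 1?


214315084 | (1 << 7) = 214315084 | 128 = 214315212

214315212


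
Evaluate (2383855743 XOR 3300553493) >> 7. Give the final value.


Step 1: 2383855743 ^ 3300553493 = 1252832106
Step 2: 1252832106 >> 7 = 9787750

9787750


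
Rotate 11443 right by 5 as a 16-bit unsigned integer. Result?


Rotate 0b10110010110011 right by 5 (16-bit) = 0b1001100101100101 = 39269

39269


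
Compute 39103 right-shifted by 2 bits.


0b1001100010111111 >> 2 = 0b10011000101111 = 9775

9775


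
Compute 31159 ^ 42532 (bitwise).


0b111100110110111 ^ 0b1010011000100100 = 0b1101111110010011 = 57235

57235


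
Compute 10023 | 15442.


0b10011100100111 | 0b11110001010010 = 0b11111101110111 = 16247

16247


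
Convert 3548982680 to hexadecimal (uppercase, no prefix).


3548982680 = D3892D98 hex

D3892D98


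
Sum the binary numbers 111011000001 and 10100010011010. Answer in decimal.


111011000001 + 10100010011010 = 11011101011011 = 14171

14171


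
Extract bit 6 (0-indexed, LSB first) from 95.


0b1011111, position 6 = 1

1


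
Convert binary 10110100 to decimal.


10110100 in decimal = 180

180


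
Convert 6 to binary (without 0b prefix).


6 = 110 in binary

110


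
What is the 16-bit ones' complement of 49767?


49767 ^ 65535 = 15768

15768


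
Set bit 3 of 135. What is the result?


135 | (1 << 3) = 135 | 8 = 143

143


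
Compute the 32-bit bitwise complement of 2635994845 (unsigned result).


~0b10011101000111100001011011011101 = 0b1100010111000011110100100100010 = 1658972450 (32-bit unsigned)

1658972450


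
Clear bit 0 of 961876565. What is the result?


961876565 & ~(1 << 0) = 961876564

961876564


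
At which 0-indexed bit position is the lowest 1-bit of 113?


0b1110001. Lowest set bit at position 0

0


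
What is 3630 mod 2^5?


3630 & 31 = 14

14


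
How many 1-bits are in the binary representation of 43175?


0b1010100010100111 has 8 set bits

8


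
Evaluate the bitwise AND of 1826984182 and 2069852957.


0b1101100111001011001000011110110 & 0b1111011010111110111001100011101 = 0b1101000010001010001000000010100 = 1749356564

1749356564


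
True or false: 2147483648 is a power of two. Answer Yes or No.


0b10000000000000000000000000000000. Only one bit set => Yes

Yes


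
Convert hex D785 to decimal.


D785 hex = 55173 decimal

55173


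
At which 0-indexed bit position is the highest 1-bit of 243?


0b11110011. Highest set bit at position 7

7


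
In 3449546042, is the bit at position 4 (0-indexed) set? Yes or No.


0b11001101100110111110010100111010, bit 4 = 1. Yes

Yes


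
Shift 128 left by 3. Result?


0b10000000 << 3 = 0b10000000000 = 1024

1024


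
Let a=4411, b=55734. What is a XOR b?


4411 ^ 55734 = 51341

51341


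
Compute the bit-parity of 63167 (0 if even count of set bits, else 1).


0b1111011010111111 has 13 ones => parity 1

1


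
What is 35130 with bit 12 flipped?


35130 ^ (1 << 12) = 35130 ^ 4096 = 39226

39226


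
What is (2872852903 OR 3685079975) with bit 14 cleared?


Step 1: 2872852903 | 3685079975 = 4223523751
Step 2: 4223523751 & ~(1 << 14) = 4223507367

4223507367


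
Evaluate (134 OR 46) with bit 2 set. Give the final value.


Step 1: 134 | 46 = 174
Step 2: 174 | (1 << 2) = 174 | 4 = 174

174


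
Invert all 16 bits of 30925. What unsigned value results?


30925 ^ 65535 = 34610

34610


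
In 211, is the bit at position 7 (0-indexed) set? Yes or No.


0b11010011, bit 7 = 1. Yes

Yes


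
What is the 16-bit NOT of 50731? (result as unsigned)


~0b1100011000101011 = 0b11100111010100 = 14804 (16-bit unsigned)

14804


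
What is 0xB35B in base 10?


B35B hex = 45915 decimal

45915


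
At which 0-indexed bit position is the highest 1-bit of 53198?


0b1100111111001110. Highest set bit at position 15

15


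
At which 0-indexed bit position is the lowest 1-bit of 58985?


0b1110011001101001. Lowest set bit at position 0

0


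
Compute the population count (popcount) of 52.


0b110100 has 3 set bits

3


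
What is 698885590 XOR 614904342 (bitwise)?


0b101001101010000010010111010110 ^ 0b100100101001101011001000010110 = 0b1101000011101001011111000000 = 219060160

219060160


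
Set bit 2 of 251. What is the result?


251 | (1 << 2) = 251 | 4 = 255

255


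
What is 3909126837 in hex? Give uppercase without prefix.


3909126837 = E9008AB5 hex

E9008AB5


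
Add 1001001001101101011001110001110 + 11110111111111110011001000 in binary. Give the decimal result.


1001001001101101011001110001110 + 11110111111111110011001000 = 1001101000101101011000001010110 = 1293332566

1293332566


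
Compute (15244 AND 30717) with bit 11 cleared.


Step 1: 15244 & 30717 = 13196
Step 2: 13196 & ~(1 << 11) = 13196

13196


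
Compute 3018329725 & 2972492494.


0b10110011111010000000111001111101 & 0b10110001001011001010001011001110 = 0b10110001001010000000001001001100 = 2972189260

2972189260


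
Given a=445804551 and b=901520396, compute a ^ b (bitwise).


445804551 ^ 901520396 = 791571467

791571467


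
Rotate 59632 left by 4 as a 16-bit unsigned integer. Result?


Rotate 0b1110100011110000 left by 4 (16-bit) = 0b1000111100001110 = 36622

36622


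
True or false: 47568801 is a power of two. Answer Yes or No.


0b10110101011101011110100001. Multiple bits set => No

No


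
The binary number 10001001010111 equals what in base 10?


10001001010111 in decimal = 8791

8791


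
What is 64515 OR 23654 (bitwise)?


0b1111110000000011 | 0b101110001100110 = 0b1111110001100111 = 64615

64615


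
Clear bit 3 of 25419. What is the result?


25419 & ~(1 << 3) = 25411

25411


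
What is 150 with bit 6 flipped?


150 ^ (1 << 6) = 150 ^ 64 = 214

214


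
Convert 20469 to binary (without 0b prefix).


20469 = 100111111110101 in binary

100111111110101


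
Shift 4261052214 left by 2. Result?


0b11111101111110100111111100110110 << 2 = 0b1111110111111010011111110011011000 = 17044208856

17044208856


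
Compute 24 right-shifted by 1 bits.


0b11000 >> 1 = 0b1100 = 12

12


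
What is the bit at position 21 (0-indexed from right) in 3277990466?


0b11000011011000100010101001000010, position 21 = 1

1


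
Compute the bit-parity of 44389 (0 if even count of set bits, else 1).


0b1010110101100101 has 9 ones => parity 1

1


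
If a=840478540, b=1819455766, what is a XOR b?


840478540 ^ 1819455766 = 1584012890

1584012890


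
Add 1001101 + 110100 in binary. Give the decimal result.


1001101 + 110100 = 10000001 = 129

129


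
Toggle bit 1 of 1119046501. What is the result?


1119046501 ^ (1 << 1) = 1119046501 ^ 2 = 1119046503

1119046503


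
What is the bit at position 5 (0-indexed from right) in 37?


0b100101, position 5 = 1

1


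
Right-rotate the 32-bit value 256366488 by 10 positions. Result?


Rotate 0b1111010001111101011110011000 right by 10 (32-bit) = 0b11100110000000111101000111110101 = 3859010037

3859010037


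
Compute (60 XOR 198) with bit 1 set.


Step 1: 60 ^ 198 = 250
Step 2: 250 | (1 << 1) = 250 | 2 = 250

250


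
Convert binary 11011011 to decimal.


11011011 in decimal = 219

219


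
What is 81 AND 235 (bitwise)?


0b1010001 & 0b11101011 = 0b1000001 = 65

65


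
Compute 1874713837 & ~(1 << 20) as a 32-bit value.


1874713837 & ~(1 << 20) = 1873665261

1873665261


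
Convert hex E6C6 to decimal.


E6C6 hex = 59078 decimal

59078


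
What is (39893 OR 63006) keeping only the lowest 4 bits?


Step 1: 39893 | 63006 = 65503
Step 2: 65503 & 15 = 15

15


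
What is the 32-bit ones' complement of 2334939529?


2334939529 ^ 4294967295 = 1960027766

1960027766


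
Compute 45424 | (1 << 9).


45424 | (1 << 9) = 45424 | 512 = 45936

45936


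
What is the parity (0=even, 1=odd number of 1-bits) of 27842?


0b110110011000010 has 7 ones => parity 1

1


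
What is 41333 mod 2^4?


41333 & 15 = 5

5


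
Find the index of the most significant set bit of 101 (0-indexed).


0b1100101. Highest set bit at position 6

6


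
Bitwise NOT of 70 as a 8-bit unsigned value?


~0b1000110 = 0b10111001 = 185 (8-bit unsigned)

185


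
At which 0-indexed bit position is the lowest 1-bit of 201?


0b11001001. Lowest set bit at position 0

0


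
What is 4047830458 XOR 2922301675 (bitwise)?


0b11110001010001001111110110111010 ^ 0b10101110001011101100100011101011 = 0b1011111011010100011010101010001 = 1600795985

1600795985


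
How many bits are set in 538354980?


0b100000000101101010010100100100 has 10 set bits

10


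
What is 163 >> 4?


0b10100011 >> 4 = 0b1010 = 10

10


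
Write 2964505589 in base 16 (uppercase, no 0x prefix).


2964505589 = B0B2C3F5 hex

B0B2C3F5


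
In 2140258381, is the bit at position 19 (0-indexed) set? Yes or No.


0b1111111100100011100000001001101, bit 19 = 0. No

No


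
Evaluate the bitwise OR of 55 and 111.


0b110111 | 0b1101111 = 0b1111111 = 127

127


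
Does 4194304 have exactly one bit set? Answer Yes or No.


0b10000000000000000000000. Only one bit set => Yes

Yes


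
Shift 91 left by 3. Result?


0b1011011 << 3 = 0b1011011000 = 728

728


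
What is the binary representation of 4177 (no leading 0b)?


4177 = 1000001010001 in binary

1000001010001


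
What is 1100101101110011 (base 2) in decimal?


1100101101110011 in decimal = 52083

52083


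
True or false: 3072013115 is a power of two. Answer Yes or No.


0b10110111000110110011001100111011. Multiple bits set => No

No


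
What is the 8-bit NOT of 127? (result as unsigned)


~0b1111111 = 0b10000000 = 128 (8-bit unsigned)

128


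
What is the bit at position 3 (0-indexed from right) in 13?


0b1101, position 3 = 1

1


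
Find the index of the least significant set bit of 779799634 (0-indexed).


0b101110011110101100110001010010. Lowest set bit at position 1

1


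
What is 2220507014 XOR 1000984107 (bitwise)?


0b10000100010110100011111110000110 ^ 0b111011101010011100111000101011 = 0b10111111111100111111000110101101 = 3220435373

3220435373


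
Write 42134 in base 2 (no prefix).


42134 = 1010010010010110 in binary

1010010010010110


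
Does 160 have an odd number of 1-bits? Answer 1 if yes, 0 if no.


0b10100000 has 2 ones => parity 0

0


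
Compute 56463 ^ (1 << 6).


56463 ^ (1 << 6) = 56463 ^ 64 = 56527

56527


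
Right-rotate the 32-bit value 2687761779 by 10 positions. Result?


Rotate 0b10100000001100111111110101110011 right by 10 (32-bit) = 0b1011100111010000000110011111111 = 1558711551

1558711551


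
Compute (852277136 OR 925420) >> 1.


Step 1: 852277136 | 925420 = 852410364
Step 2: 852410364 >> 1 = 426205182

426205182


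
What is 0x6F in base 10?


6F hex = 111 decimal

111


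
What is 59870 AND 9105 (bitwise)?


0b1110100111011110 & 0b10001110010001 = 0b10000110010000 = 8592

8592


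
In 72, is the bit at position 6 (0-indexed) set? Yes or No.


0b1001000, bit 6 = 1. Yes

Yes


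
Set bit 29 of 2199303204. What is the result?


2199303204 | (1 << 29) = 2199303204 | 536870912 = 2736174116

2736174116


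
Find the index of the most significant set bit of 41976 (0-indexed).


0b1010001111111000. Highest set bit at position 15

15


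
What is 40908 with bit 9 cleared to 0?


40908 & ~(1 << 9) = 40396

40396


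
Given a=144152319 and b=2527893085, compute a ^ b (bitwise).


144152319 ^ 2527893085 = 2654666914

2654666914


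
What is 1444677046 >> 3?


0b1010110000111000000010110110110 >> 3 = 0b1010110000111000000010110110 = 180584630

180584630


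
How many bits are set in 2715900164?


0b10100001111000010101100100000100 has 12 set bits

12


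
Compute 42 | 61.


0b101010 | 0b111101 = 0b111111 = 63

63


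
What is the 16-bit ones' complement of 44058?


44058 ^ 65535 = 21477

21477


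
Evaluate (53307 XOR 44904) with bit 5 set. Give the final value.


Step 1: 53307 ^ 44904 = 32595
Step 2: 32595 | (1 << 5) = 32595 | 32 = 32627

32627


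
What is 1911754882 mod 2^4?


1911754882 & 15 = 2

2


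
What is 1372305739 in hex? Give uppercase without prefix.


1372305739 = 51CBB94B hex

51CBB94B


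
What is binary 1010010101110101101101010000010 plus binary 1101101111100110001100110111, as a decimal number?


1010010101110101101101010000010 + 1101101111100110001100110111 = 1100000011110010011110110111001 = 1618558393

1618558393


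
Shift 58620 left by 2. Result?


0b1110010011111100 << 2 = 0b111001001111110000 = 234480

234480


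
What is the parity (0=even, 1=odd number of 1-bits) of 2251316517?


0b10000110001100000101110100100101 has 13 ones => parity 1

1


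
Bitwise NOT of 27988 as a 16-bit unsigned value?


~0b110110101010100 = 0b1001001010101011 = 37547 (16-bit unsigned)

37547


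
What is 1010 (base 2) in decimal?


1010 in decimal = 10

10


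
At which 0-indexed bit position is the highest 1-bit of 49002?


0b1011111101101010. Highest set bit at position 15

15


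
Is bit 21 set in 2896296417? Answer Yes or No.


0b10101100101000011111100111100001, bit 21 = 1. Yes

Yes


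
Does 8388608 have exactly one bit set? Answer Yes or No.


0b100000000000000000000000. Only one bit set => Yes

Yes


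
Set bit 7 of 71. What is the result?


71 | (1 << 7) = 71 | 128 = 199

199


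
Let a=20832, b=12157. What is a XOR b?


20832 ^ 12157 = 32285

32285


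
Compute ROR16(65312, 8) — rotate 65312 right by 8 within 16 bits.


Rotate 0b1111111100100000 right by 8 (16-bit) = 0b10000011111111 = 8447

8447


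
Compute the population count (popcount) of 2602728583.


0b10011011001000100111110010000111 has 16 set bits

16


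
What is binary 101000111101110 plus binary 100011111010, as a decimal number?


101000111101110 + 100011111010 = 101101011101000 = 23272

23272


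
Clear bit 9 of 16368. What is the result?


16368 & ~(1 << 9) = 15856

15856


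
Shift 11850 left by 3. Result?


0b10111001001010 << 3 = 0b10111001001010000 = 94800

94800


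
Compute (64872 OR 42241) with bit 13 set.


Step 1: 64872 | 42241 = 64873
Step 2: 64873 | (1 << 13) = 64873 | 8192 = 64873

64873


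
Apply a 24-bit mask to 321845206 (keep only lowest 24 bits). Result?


321845206 & 16777215 = 3078102

3078102


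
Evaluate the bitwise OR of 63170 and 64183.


0b1111011011000010 | 0b1111101010110111 = 0b1111111011110111 = 65271

65271


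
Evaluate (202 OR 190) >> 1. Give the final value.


Step 1: 202 | 190 = 254
Step 2: 254 >> 1 = 127

127


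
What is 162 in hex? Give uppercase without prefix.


162 = A2 hex

A2


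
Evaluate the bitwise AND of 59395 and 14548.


0b1110100000000011 & 0b11100011010100 = 0b10100000000000 = 10240

10240


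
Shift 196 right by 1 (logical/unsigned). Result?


0b11000100 >> 1 = 0b1100010 = 98

98


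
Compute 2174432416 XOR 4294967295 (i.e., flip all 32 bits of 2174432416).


2174432416 ^ 4294967295 = 2120534879

2120534879


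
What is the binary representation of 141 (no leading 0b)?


141 = 10001101 in binary

10001101


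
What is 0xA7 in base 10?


A7 hex = 167 decimal

167


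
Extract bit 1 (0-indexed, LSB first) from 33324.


0b1000001000101100, position 1 = 0

0


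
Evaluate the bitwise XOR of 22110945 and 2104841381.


0b1010100010110001011100001 ^ 0b1111101011101010101010010100101 = 0b1111100001001000011011001000100 = 2082747972

2082747972


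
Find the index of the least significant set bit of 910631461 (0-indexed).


0b110110010001110010001000100101. Lowest set bit at position 0

0


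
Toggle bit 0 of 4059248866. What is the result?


4059248866 ^ (1 << 0) = 4059248866 ^ 1 = 4059248867

4059248867


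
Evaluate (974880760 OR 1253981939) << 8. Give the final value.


Step 1: 974880760 | 1253981939 = 2059370491
Step 2: 2059370491 << 8 = 527198845696

527198845696


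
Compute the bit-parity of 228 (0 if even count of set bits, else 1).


0b11100100 has 4 ones => parity 0

0


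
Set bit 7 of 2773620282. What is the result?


2773620282 | (1 << 7) = 2773620282 | 128 = 2773620410

2773620410


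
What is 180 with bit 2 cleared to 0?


180 & ~(1 << 2) = 176

176


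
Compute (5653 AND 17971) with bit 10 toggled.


Step 1: 5653 & 17971 = 1553
Step 2: 1553 ^ (1 << 10) = 1553 ^ 1024 = 529

529


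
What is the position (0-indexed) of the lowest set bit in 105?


0b1101001. Lowest set bit at position 0

0


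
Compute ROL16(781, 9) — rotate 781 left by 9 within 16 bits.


Rotate 0b1100001101 left by 9 (16-bit) = 0b1101000000110 = 6662

6662


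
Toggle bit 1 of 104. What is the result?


104 ^ (1 << 1) = 104 ^ 2 = 106

106


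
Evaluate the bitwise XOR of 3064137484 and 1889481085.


0b10110110101000110000011100001100 ^ 0b1110000100111110011000101111101 = 0b11000110001111000011011001110001 = 3325834865

3325834865


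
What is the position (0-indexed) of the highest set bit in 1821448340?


0b1101100100100010001100010010100. Highest set bit at position 30

30


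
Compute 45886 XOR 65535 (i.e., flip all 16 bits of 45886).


45886 ^ 65535 = 19649

19649


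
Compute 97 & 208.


0b1100001 & 0b11010000 = 0b1000000 = 64

64


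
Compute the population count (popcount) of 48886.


0b1011111011110110 has 12 set bits

12


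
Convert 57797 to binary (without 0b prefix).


57797 = 1110000111000101 in binary

1110000111000101


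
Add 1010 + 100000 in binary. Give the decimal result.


1010 + 100000 = 101010 = 42

42


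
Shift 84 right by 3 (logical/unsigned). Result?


0b1010100 >> 3 = 0b1010 = 10

10


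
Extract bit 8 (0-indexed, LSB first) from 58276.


0b1110001110100100, position 8 = 1

1


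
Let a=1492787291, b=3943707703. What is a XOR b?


1492787291 ^ 3943707703 = 3018462316

3018462316


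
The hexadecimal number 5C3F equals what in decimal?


5C3F hex = 23615 decimal

23615


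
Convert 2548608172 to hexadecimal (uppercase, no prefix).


2548608172 = 97E8ACAC hex

97E8ACAC


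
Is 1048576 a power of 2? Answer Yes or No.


0b100000000000000000000. Only one bit set => Yes

Yes


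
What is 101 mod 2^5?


101 & 31 = 5

5


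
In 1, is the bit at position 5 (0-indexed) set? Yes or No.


0b1, bit 5 = 0. No

No


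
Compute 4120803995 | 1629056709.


0b11110101100111100111101010011011 | 0b1100001000110010110111011000101 = 0b11110101100111110111111011011111 = 4120870623

4120870623


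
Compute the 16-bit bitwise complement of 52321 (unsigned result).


~0b1100110001100001 = 0b11001110011110 = 13214 (16-bit unsigned)

13214


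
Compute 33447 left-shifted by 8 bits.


0b1000001010100111 << 8 = 0b100000101010011100000000 = 8562432

8562432


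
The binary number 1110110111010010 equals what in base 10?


1110110111010010 in decimal = 60882

60882


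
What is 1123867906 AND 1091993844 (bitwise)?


0b1000010111111001101110100000010 & 0b1000001000101101000000011110100 = 0b1000000000101001000000000000000 = 1075085312

1075085312


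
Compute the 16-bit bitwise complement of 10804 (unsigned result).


~0b10101000110100 = 0b1101010111001011 = 54731 (16-bit unsigned)

54731


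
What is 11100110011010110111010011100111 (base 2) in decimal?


11100110011010110111010011100111 in decimal = 3865801959

3865801959


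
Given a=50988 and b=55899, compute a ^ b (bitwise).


50988 ^ 55899 = 7543

7543


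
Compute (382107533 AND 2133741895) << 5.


Step 1: 382107533 & 2133741895 = 369512709
Step 2: 369512709 << 5 = 11824406688

11824406688


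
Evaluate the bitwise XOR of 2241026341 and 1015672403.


0b10000101100100110101100100100101 ^ 0b111100100010011110111001010011 = 0b10111001000110101011011101110110 = 3105535862

3105535862


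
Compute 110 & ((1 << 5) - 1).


110 & 31 = 14

14


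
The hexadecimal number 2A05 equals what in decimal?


2A05 hex = 10757 decimal

10757


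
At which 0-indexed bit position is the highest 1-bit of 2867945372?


0b10101010111100010101111110011100. Highest set bit at position 31

31


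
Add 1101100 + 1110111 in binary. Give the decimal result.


1101100 + 1110111 = 11100011 = 227

227


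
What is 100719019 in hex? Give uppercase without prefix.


100719019 = 600D9AB hex

600D9AB


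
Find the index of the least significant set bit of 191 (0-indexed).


0b10111111. Lowest set bit at position 0

0


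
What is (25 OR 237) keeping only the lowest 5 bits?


Step 1: 25 | 237 = 253
Step 2: 253 & 31 = 29

29


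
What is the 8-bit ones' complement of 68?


68 ^ 255 = 187

187


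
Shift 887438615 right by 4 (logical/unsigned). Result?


0b110100111001010011110100010111 >> 4 = 0b11010011100101001111010001 = 55464913

55464913


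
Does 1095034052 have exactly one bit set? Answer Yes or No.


0b1000001010001001110010011000100. Multiple bits set => No

No


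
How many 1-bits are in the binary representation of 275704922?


0b10000011011101110110001011010 has 15 set bits

15


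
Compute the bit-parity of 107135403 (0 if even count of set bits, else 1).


0b110011000101100000110101011 has 13 ones => parity 1

1


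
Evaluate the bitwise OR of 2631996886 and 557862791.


0b10011100111000010001010111010110 | 0b100001010000000100111110000111 = 0b10111101111000010101111111010111 = 3185663959

3185663959


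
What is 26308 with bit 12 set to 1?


26308 | (1 << 12) = 26308 | 4096 = 30404

30404


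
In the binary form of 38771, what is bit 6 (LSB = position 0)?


0b1001011101110011, position 6 = 1

1


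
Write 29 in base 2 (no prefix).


29 = 11101 in binary

11101


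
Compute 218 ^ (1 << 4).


218 ^ (1 << 4) = 218 ^ 16 = 202

202


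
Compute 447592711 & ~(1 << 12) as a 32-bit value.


447592711 & ~(1 << 12) = 447588615

447588615


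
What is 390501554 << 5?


0b10111010001101001010010110010 << 5 = 0b1011101000110100101001011001000000 = 12496049728

12496049728


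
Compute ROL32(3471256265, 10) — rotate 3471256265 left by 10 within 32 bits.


Rotate 0b11001110111001110010101011001001 left by 10 (32-bit) = 0b10011100101010110010011100111011 = 2628462395

2628462395


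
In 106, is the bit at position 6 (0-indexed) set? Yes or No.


0b1101010, bit 6 = 1. Yes

Yes


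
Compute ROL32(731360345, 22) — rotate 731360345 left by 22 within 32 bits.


Rotate 0b101011100101111010110001011001 left by 22 (32-bit) = 0b10110010010101110010111101011 = 374007275

374007275


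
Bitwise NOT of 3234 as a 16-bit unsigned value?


~0b110010100010 = 0b1111001101011101 = 62301 (16-bit unsigned)

62301
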